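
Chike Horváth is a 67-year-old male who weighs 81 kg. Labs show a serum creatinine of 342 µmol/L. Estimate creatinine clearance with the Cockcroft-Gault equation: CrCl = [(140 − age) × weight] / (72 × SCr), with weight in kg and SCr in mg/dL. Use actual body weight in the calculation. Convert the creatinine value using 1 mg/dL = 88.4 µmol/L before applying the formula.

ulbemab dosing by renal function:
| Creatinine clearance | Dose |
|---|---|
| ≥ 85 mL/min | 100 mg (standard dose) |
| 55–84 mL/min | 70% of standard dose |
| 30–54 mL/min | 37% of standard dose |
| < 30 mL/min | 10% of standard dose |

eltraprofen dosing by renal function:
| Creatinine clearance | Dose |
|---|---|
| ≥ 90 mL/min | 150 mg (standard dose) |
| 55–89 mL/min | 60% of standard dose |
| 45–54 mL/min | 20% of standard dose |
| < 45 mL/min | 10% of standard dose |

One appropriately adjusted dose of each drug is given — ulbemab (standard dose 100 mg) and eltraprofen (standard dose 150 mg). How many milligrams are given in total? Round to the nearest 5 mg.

SCr = 342 / 88.4 = 3.869 mg/dL
CrCl = (140 − 67) × 81 / (72 × 3.869) = 5913.0 / 278.57 ≈ 21.2 mL/min
CrCl ≈ 21 mL/min.
ulbemab: < 30 mL/min → 10% of 100 mg = 10 mg.
eltraprofen: < 45 mL/min → 10% of 150 mg = 15 mg.
Total = 10 + 15 = 25 mg.

25 mg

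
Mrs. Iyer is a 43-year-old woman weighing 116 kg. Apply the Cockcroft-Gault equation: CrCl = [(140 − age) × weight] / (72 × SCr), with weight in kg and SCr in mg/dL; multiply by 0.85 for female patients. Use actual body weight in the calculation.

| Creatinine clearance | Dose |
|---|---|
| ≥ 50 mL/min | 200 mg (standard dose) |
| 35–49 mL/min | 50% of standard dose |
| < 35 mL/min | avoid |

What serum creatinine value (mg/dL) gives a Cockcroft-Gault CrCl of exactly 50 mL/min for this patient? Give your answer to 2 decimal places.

Standard dose requires CrCl ≥ 50 mL/min.
Set (140 − 43) × 116 × 0.85 / (72 × SCr) = 50
SCr = (140 − 43) × 116 × 0.85 / (72 × 50) = 2.657 mg/dL

2.66 mg/dL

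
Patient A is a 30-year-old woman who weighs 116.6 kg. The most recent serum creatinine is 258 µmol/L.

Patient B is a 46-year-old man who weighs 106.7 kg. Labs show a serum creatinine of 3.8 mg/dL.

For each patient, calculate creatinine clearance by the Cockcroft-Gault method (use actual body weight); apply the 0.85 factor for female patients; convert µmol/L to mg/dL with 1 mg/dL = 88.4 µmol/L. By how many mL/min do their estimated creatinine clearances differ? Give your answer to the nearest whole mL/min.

15 mL/min

Patient A: SCr = 258 / 88.4 = 2.919 mg/dL
Patient A: CrCl = (140 − 30) × 116.6 / (72 × 2.919) × 0.85 = 12826.0 / 210.17 × 0.85 ≈ 51.9 mL/min
Patient B: CrCl = (140 − 46) × 106.7 / (72 × 3.8) = 10029.8 / 273.60 ≈ 36.7 mL/min
|51.9 − 36.7| = 15.2 mL/min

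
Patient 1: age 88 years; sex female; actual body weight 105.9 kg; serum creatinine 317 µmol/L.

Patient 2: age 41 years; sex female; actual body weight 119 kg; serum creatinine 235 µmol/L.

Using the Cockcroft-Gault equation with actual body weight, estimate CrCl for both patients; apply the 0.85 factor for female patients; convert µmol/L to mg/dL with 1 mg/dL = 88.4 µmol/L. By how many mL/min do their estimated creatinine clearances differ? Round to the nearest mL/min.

Patient 1: SCr = 317 / 88.4 = 3.586 mg/dL
Patient 1: CrCl = (140 − 88) × 105.9 / (72 × 3.586) × 0.85 = 5506.8 / 258.19 × 0.85 ≈ 18.1 mL/min
Patient 2: SCr = 235 / 88.4 = 2.658 mg/dL
Patient 2: CrCl = (140 − 41) × 119 / (72 × 2.658) × 0.85 = 11781.0 / 191.38 × 0.85 ≈ 52.3 mL/min
|18.1 − 52.3| = 34.2 mL/min

34 mL/min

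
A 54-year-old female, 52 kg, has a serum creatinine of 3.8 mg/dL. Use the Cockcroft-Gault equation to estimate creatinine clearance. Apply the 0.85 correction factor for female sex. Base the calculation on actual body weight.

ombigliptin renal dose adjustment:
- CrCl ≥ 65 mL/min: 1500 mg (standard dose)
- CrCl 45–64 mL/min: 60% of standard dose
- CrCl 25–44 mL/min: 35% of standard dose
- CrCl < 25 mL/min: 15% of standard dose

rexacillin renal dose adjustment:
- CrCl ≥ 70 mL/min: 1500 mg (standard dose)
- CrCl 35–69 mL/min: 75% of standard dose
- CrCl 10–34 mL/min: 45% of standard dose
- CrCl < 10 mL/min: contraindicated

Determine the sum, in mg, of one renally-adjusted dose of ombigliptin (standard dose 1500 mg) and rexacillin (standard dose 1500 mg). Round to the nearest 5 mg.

CrCl = (140 − 54) × 52 / (72 × 3.8) × 0.85 = 4472.0 / 273.60 × 0.85 ≈ 13.9 mL/min
CrCl ≈ 14 mL/min.
ombigliptin: < 25 mL/min → 15% of 1500 mg = 225 mg.
rexacillin: 10–34 mL/min → 45% of 1500 mg = 675 mg.
Total = 225 + 675 = 900 mg.

900 mg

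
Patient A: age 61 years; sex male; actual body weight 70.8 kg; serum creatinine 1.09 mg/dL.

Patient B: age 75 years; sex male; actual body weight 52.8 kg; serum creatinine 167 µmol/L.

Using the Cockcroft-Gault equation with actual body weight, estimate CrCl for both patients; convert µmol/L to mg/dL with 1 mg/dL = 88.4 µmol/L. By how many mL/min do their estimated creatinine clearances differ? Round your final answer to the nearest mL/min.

46 mL/min

Patient A: CrCl = (140 − 61) × 70.8 / (72 × 1.09) = 5593.2 / 78.48 ≈ 71.3 mL/min
Patient B: SCr = 167 / 88.4 = 1.889 mg/dL
Patient B: CrCl = (140 − 75) × 52.8 / (72 × 1.889) = 3432.0 / 136.01 ≈ 25.2 mL/min
|71.3 − 25.2| = 46.1 mL/min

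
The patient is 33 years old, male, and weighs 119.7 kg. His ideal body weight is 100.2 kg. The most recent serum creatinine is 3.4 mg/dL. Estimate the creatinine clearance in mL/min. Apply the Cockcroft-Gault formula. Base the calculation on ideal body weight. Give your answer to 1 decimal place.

43.8 mL/min

CrCl = (140 − 33) × 100.2 / (72 × 3.4) = 10721.4 / 244.80 ≈ 43.8 mL/min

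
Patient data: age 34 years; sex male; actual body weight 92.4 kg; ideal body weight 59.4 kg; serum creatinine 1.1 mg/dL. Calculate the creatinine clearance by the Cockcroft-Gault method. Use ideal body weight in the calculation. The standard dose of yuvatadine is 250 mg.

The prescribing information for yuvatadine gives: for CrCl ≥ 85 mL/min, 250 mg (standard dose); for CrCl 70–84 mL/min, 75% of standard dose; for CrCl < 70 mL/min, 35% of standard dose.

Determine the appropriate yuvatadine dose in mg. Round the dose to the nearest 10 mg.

CrCl = (140 − 34) × 59.4 / (72 × 1.1) = 6296.4 / 79.20 ≈ 79.5 mL/min
CrCl ≈ 79 mL/min → bracket 70–84 mL/min.
75% of 250 mg = 187.5 mg → 190 mg

190 mg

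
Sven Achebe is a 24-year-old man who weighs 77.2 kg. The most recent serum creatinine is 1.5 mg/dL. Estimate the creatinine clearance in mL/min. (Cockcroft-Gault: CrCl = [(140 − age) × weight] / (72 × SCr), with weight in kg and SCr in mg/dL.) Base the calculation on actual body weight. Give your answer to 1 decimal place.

82.9 mL/min

CrCl = (140 − 24) × 77.2 / (72 × 1.5) = 8955.2 / 108.00 ≈ 82.9 mL/min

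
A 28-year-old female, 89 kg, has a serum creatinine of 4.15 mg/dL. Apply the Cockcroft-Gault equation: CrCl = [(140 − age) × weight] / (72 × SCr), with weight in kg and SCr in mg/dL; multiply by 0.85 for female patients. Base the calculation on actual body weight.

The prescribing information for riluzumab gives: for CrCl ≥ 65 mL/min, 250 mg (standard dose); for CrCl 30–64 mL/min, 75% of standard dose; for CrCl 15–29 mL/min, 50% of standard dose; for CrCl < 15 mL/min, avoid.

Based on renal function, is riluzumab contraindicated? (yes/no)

no

CrCl = (140 − 28) × 89 / (72 × 4.15) × 0.85 = 9968.0 / 298.80 × 0.85 ≈ 28.4 mL/min
CrCl ≈ 28 mL/min, which is ≥ 15 mL/min.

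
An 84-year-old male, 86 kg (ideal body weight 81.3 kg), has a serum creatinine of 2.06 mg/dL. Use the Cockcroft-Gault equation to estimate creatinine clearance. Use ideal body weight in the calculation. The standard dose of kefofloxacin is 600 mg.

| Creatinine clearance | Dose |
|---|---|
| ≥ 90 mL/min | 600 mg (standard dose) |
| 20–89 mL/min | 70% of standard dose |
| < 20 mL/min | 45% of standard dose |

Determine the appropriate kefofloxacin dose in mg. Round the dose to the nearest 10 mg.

420 mg

CrCl = (140 − 84) × 81.3 / (72 × 2.06) = 4552.8 / 148.32 ≈ 30.7 mL/min
CrCl ≈ 31 mL/min → bracket 20–89 mL/min.
70% of 600 mg = 420 mg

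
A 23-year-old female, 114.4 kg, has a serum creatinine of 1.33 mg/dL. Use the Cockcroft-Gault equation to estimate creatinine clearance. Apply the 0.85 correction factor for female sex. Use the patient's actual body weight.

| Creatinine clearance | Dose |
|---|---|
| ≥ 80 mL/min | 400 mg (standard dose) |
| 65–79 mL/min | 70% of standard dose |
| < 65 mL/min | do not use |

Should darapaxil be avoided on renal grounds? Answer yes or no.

no

CrCl = (140 − 23) × 114.4 / (72 × 1.33) × 0.85 = 13384.8 / 95.76 × 0.85 ≈ 118.8 mL/min
CrCl ≈ 119 mL/min, which is ≥ 65 mL/min.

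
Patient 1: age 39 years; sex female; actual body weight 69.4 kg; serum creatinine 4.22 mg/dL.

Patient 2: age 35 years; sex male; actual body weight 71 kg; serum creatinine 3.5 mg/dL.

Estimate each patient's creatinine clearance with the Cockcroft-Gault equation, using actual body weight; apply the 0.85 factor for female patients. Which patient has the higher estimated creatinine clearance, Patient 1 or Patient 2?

Patient 2

Patient 1: CrCl = (140 − 39) × 69.4 / (72 × 4.22) × 0.85 = 7009.4 / 303.84 × 0.85 ≈ 19.6 mL/min
Patient 2: CrCl = (140 − 35) × 71 / (72 × 3.5) = 7455.0 / 252.00 ≈ 29.6 mL/min
19.6 vs 29.6 mL/min → Patient 2 is higher.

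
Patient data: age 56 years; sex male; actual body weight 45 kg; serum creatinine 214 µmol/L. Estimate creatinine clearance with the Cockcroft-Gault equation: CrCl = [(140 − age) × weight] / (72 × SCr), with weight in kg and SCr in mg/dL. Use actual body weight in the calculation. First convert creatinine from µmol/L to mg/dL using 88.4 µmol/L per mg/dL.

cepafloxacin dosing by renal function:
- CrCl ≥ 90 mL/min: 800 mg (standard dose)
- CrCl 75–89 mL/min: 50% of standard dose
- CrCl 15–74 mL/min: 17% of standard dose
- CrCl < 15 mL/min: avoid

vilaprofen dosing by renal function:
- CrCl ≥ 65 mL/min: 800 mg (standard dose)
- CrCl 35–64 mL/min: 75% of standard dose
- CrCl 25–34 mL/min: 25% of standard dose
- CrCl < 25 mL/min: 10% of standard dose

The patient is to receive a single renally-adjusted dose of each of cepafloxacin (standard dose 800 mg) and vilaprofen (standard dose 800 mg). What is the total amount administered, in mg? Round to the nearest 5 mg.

215 mg

SCr = 214 / 88.4 = 2.421 mg/dL
CrCl = (140 − 56) × 45 / (72 × 2.421) = 3780.0 / 174.31 ≈ 21.7 mL/min
CrCl ≈ 22 mL/min.
cepafloxacin: 15–74 mL/min → 17% of 800 mg = 136 mg.
vilaprofen: < 25 mL/min → 10% of 800 mg = 80 mg.
Total = 136 + 80 = 216 mg.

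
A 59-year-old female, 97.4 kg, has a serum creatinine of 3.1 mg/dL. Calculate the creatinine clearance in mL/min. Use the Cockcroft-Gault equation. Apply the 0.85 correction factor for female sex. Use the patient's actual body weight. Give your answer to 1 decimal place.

30.0 mL/min

CrCl = (140 − 59) × 97.4 / (72 × 3.1) × 0.85 = 7889.4 / 223.20 × 0.85 ≈ 30.0 mL/min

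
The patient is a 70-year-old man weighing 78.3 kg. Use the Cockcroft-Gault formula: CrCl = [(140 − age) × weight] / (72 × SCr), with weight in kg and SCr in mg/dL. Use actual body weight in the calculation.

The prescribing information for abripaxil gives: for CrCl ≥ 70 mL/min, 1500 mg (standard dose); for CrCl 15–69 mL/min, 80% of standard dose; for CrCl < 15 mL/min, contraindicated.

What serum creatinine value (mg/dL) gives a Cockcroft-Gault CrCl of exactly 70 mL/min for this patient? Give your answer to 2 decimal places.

1.09 mg/dL

Standard dose requires CrCl ≥ 70 mL/min.
Set (140 − 70) × 78.3 / (72 × SCr) = 70
SCr = (140 − 70) × 78.3 / (72 × 70) = 1.087 mg/dL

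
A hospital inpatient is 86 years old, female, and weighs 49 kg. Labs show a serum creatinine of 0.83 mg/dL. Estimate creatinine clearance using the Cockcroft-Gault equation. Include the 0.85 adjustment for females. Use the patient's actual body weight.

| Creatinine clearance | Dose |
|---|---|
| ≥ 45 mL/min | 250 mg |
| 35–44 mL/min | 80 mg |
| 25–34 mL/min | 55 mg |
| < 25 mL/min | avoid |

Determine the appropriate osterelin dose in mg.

80 mg

CrCl = (140 − 86) × 49 / (72 × 0.83) × 0.85 = 2646.0 / 59.76 × 0.85 ≈ 37.6 mL/min
CrCl ≈ 38 mL/min → bracket 35–44 mL/min.
Dose for this bracket: 80 mg.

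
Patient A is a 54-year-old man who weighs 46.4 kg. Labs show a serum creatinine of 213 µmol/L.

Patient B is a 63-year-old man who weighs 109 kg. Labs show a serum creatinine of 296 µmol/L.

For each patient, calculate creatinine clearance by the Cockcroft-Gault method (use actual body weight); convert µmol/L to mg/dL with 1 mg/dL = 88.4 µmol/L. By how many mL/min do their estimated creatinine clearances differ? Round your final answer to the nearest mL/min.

Patient A: SCr = 213 / 88.4 = 2.41 mg/dL
Patient A: CrCl = (140 − 54) × 46.4 / (72 × 2.41) = 3990.4 / 173.52 ≈ 23.0 mL/min
Patient B: SCr = 296 / 88.4 = 3.348 mg/dL
Patient B: CrCl = (140 − 63) × 109 / (72 × 3.348) = 8393.0 / 241.06 ≈ 34.8 mL/min
|23.0 − 34.8| = 11.8 mL/min

12 mL/min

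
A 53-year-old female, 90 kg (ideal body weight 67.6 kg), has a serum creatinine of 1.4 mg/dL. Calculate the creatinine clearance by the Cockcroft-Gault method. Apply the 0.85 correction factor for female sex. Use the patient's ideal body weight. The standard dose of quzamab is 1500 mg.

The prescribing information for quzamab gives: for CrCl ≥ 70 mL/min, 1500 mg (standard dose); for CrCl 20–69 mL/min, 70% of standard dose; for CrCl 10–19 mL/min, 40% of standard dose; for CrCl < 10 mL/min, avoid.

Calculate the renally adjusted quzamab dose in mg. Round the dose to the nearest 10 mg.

CrCl = (140 − 53) × 67.6 / (72 × 1.4) × 0.85 = 5881.2 / 100.80 × 0.85 ≈ 49.6 mL/min
CrCl ≈ 50 mL/min → bracket 20–69 mL/min.
70% of 1500 mg = 1050 mg

1050 mg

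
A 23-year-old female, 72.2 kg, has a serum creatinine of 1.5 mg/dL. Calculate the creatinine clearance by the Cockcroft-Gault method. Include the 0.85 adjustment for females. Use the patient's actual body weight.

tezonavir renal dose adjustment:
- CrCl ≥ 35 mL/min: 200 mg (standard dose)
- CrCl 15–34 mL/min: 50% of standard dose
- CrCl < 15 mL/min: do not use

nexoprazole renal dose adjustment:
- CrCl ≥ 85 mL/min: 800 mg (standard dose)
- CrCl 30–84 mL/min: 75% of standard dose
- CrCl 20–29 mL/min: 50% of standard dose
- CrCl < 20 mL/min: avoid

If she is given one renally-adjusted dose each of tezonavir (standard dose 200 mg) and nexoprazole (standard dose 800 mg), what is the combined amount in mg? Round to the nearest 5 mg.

800 mg

CrCl = (140 − 23) × 72.2 / (72 × 1.5) × 0.85 = 8447.4 / 108.00 × 0.85 ≈ 66.5 mL/min
CrCl ≈ 66 mL/min.
tezonavir: ≥ 35 mL/min → 100% of 200 mg = 200 mg.
nexoprazole: 30–84 mL/min → 75% of 800 mg = 600 mg.
Total = 200 + 600 = 800 mg.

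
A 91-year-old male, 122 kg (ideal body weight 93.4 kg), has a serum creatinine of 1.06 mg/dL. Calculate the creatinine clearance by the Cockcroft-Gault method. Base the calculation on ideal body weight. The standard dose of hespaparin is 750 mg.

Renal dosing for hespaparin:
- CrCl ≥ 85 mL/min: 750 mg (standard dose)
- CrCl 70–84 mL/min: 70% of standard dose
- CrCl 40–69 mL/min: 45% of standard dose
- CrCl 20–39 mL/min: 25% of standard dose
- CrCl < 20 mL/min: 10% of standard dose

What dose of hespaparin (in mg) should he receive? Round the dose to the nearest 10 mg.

CrCl = (140 − 91) × 93.4 / (72 × 1.06) = 4576.6 / 76.32 ≈ 60.0 mL/min
CrCl ≈ 60 mL/min → bracket 40–69 mL/min.
45% of 750 mg = 337.5 mg → 340 mg

340 mg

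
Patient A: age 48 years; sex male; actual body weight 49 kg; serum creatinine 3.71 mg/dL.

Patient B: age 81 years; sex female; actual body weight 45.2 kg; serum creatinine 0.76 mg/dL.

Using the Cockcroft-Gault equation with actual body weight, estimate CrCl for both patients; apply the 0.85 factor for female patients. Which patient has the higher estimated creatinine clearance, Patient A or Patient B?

Patient A: CrCl = (140 − 48) × 49 / (72 × 3.71) = 4508.0 / 267.12 ≈ 16.9 mL/min
Patient B: CrCl = (140 − 81) × 45.2 / (72 × 0.76) × 0.85 = 2666.8 / 54.72 × 0.85 ≈ 41.4 mL/min
16.9 vs 41.4 mL/min → Patient B is higher.

Patient B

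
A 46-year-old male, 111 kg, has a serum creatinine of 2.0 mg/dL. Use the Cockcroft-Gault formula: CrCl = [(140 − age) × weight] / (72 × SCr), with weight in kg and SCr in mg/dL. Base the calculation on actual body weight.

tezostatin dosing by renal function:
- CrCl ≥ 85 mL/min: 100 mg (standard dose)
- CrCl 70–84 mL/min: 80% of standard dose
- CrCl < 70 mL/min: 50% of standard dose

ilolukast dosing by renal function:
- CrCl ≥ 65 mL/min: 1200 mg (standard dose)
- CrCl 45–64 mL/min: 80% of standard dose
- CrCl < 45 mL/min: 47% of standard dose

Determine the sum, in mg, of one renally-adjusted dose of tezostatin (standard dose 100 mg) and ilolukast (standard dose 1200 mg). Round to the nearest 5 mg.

1280 mg

CrCl = (140 − 46) × 111 / (72 × 2) = 10434.0 / 144.00 ≈ 72.5 mL/min
CrCl ≈ 72 mL/min.
tezostatin: 70–84 mL/min → 80% of 100 mg = 80 mg.
ilolukast: ≥ 65 mL/min → 100% of 1200 mg = 1200 mg.
Total = 80 + 1200 = 1280 mg.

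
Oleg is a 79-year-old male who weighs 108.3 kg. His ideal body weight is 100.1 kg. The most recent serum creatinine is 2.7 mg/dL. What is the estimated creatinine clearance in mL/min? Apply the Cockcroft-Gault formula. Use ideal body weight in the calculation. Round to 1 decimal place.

CrCl = (140 − 79) × 100.1 / (72 × 2.7) = 6106.1 / 194.40 ≈ 31.4 mL/min

31.4 mL/min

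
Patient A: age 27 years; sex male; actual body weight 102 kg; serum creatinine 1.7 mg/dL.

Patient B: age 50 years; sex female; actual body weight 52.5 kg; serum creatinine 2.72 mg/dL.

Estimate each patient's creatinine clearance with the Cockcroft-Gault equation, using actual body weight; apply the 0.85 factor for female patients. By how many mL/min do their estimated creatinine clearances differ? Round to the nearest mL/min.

Patient A: CrCl = (140 − 27) × 102 / (72 × 1.7) = 11526.0 / 122.40 ≈ 94.2 mL/min
Patient B: CrCl = (140 − 50) × 52.5 / (72 × 2.72) × 0.85 = 4725.0 / 195.84 × 0.85 ≈ 20.5 mL/min
|94.2 − 20.5| = 73.7 mL/min

74 mL/min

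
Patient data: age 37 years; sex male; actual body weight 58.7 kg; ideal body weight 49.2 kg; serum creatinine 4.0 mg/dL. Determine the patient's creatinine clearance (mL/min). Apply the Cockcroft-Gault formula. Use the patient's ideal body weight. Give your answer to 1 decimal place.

CrCl = (140 − 37) × 49.2 / (72 × 4) = 5067.6 / 288.00 ≈ 17.6 mL/min

17.6 mL/min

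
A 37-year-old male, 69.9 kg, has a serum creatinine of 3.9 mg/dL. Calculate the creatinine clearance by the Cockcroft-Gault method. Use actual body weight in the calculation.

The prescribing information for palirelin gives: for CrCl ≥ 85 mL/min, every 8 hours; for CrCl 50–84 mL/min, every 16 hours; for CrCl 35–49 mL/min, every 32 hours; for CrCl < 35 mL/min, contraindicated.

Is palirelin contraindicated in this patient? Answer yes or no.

CrCl = (140 − 37) × 69.9 / (72 × 3.9) = 7199.7 / 280.80 ≈ 25.6 mL/min
CrCl ≈ 26 mL/min, which is < 35 mL/min.

yes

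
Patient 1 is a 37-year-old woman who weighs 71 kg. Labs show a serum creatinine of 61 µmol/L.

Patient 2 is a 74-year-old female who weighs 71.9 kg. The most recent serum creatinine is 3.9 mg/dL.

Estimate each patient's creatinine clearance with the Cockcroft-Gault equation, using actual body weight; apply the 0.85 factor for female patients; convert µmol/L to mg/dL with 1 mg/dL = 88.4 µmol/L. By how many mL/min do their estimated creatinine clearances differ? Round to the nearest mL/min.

111 mL/min

Patient 1: SCr = 61 / 88.4 = 0.69 mg/dL
Patient 1: CrCl = (140 − 37) × 71 / (72 × 0.69) × 0.85 = 7313.0 / 49.68 × 0.85 ≈ 125.1 mL/min
Patient 2: CrCl = (140 − 74) × 71.9 / (72 × 3.9) × 0.85 = 4745.4 / 280.80 × 0.85 ≈ 14.4 mL/min
|125.1 − 14.4| = 110.7 mL/min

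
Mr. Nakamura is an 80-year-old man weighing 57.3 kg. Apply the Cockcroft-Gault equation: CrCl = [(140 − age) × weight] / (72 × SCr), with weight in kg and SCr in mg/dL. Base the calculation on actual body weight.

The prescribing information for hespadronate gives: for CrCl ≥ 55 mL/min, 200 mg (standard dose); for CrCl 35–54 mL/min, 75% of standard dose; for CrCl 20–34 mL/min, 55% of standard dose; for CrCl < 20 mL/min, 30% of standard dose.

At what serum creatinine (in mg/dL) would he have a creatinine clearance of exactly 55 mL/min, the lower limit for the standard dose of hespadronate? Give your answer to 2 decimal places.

0.87 mg/dL

Standard dose requires CrCl ≥ 55 mL/min.
Set (140 − 80) × 57.3 / (72 × SCr) = 55
SCr = (140 − 80) × 57.3 / (72 × 55) = 0.868 mg/dL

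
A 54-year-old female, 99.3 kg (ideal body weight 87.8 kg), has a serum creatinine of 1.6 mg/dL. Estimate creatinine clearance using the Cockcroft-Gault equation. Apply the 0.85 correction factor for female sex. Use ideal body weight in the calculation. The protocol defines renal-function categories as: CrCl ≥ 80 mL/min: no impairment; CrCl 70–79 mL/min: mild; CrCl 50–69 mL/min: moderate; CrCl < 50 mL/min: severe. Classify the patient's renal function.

CrCl = (140 − 54) × 87.8 / (72 × 1.6) × 0.85 = 7550.8 / 115.20 × 0.85 ≈ 55.7 mL/min
56 mL/min falls in the 'moderate' range.

moderate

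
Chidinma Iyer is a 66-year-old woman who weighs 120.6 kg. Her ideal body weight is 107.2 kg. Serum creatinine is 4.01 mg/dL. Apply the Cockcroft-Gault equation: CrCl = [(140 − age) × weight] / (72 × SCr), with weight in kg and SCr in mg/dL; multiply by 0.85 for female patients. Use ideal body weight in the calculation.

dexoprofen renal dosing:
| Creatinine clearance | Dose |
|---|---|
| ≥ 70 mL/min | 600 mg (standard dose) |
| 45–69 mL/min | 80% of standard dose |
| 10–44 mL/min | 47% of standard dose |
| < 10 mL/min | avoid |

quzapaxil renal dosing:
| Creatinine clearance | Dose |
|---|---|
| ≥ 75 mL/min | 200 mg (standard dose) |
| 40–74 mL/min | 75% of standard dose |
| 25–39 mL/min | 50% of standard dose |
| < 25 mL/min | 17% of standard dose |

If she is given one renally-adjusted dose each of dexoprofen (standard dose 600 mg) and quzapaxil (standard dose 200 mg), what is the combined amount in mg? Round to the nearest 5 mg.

CrCl = (140 − 66) × 107.2 / (72 × 4.01) × 0.85 = 7932.8 / 288.72 × 0.85 ≈ 23.4 mL/min
CrCl ≈ 23 mL/min.
dexoprofen: 10–44 mL/min → 47% of 600 mg = 282 mg.
quzapaxil: < 25 mL/min → 17% of 200 mg = 34 mg.
Total = 282 + 34 = 316 mg.

315 mg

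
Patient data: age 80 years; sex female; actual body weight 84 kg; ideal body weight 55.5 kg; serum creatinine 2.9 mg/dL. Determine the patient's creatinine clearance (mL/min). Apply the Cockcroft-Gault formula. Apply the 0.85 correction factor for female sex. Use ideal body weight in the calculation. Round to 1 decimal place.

13.6 mL/min

CrCl = (140 − 80) × 55.5 / (72 × 2.9) × 0.85 = 3330.0 / 208.80 × 0.85 ≈ 13.6 mL/min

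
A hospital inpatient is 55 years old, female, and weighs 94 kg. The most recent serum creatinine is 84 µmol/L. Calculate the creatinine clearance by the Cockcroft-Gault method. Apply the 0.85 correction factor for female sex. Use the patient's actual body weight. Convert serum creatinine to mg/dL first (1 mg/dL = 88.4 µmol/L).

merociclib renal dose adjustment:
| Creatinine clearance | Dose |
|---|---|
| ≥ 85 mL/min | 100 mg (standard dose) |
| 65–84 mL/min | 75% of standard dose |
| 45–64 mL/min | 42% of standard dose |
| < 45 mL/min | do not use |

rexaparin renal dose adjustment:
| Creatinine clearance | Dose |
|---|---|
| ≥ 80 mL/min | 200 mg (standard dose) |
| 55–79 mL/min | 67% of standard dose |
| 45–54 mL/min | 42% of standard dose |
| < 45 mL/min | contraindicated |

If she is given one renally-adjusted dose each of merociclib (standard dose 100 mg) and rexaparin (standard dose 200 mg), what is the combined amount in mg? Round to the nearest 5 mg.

SCr = 84 / 88.4 = 0.95 mg/dL
CrCl = (140 − 55) × 94 / (72 × 0.95) × 0.85 = 7990.0 / 68.40 × 0.85 ≈ 99.3 mL/min
CrCl ≈ 99 mL/min.
merociclib: ≥ 85 mL/min → 100% of 100 mg = 100 mg.
rexaparin: ≥ 80 mL/min → 100% of 200 mg = 200 mg.
Total = 100 + 200 = 300 mg.

300 mg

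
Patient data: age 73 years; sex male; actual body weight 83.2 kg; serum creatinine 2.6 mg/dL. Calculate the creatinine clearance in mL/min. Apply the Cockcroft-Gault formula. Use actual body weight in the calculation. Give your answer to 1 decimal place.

CrCl = (140 − 73) × 83.2 / (72 × 2.6) = 5574.4 / 187.20 ≈ 29.8 mL/min

29.8 mL/min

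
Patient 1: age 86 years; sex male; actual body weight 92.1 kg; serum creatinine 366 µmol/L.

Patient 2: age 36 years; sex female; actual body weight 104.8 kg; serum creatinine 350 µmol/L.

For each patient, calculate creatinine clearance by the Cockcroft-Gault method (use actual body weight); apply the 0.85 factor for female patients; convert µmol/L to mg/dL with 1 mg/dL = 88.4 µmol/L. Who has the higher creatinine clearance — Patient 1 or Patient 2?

Patient 1: SCr = 366 / 88.4 = 4.14 mg/dL
Patient 1: CrCl = (140 − 86) × 92.1 / (72 × 4.14) = 4973.4 / 298.08 ≈ 16.7 mL/min
Patient 2: SCr = 350 / 88.4 = 3.959 mg/dL
Patient 2: CrCl = (140 − 36) × 104.8 / (72 × 3.959) × 0.85 = 10899.2 / 285.05 × 0.85 ≈ 32.5 mL/min
16.7 vs 32.5 mL/min → Patient 2 is higher.

Patient 2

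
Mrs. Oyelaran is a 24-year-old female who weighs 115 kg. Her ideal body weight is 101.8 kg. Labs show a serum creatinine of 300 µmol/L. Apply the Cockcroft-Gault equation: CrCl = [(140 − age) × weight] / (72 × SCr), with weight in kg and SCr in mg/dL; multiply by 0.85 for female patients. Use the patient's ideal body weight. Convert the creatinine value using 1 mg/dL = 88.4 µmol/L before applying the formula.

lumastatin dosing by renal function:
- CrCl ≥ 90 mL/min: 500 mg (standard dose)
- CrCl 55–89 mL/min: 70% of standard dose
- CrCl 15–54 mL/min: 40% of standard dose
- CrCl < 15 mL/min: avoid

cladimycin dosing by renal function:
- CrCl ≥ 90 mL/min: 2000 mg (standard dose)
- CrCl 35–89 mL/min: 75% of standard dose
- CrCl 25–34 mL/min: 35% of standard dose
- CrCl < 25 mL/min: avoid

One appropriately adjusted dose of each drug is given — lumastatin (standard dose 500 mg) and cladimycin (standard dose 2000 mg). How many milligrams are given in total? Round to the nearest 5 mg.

1700 mg

SCr = 300 / 88.4 = 3.394 mg/dL
CrCl = (140 − 24) × 101.8 / (72 × 3.394) × 0.85 = 11808.8 / 244.37 × 0.85 ≈ 41.1 mL/min
CrCl ≈ 41 mL/min.
lumastatin: 15–54 mL/min → 40% of 500 mg = 200 mg.
cladimycin: 35–89 mL/min → 75% of 2000 mg = 1500 mg.
Total = 200 + 1500 = 1700 mg.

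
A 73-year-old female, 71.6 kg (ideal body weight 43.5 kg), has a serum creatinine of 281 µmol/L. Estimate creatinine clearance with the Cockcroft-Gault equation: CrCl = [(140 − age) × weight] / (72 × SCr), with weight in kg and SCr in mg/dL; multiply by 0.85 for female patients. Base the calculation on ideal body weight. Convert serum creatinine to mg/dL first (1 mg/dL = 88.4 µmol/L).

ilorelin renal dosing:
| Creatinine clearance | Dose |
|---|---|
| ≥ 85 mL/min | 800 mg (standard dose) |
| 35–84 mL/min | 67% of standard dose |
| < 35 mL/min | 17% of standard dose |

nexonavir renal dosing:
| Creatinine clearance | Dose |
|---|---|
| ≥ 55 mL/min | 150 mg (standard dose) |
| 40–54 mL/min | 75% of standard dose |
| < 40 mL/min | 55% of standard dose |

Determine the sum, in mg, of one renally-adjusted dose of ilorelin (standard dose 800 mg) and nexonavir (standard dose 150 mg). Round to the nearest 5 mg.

SCr = 281 / 88.4 = 3.179 mg/dL
CrCl = (140 − 73) × 43.5 / (72 × 3.179) × 0.85 = 2914.5 / 228.89 × 0.85 ≈ 10.8 mL/min
CrCl ≈ 11 mL/min.
ilorelin: < 35 mL/min → 17% of 800 mg = 136 mg.
nexonavir: < 40 mL/min → 55% of 150 mg = 82.5 mg.
Total = 136 + 82.5 = 218.5 mg.

220 mg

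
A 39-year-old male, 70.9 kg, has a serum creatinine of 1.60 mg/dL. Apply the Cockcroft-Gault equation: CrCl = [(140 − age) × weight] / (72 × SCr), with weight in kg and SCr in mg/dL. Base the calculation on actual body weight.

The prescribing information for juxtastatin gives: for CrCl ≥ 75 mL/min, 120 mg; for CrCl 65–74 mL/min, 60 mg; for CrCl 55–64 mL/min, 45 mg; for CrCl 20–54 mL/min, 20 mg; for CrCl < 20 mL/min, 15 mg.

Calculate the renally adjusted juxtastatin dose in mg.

45 mg

CrCl = (140 − 39) × 70.9 / (72 × 1.6) = 7160.9 / 115.20 ≈ 62.2 mL/min
CrCl ≈ 62 mL/min → bracket 55–64 mL/min.
Dose for this bracket: 45 mg.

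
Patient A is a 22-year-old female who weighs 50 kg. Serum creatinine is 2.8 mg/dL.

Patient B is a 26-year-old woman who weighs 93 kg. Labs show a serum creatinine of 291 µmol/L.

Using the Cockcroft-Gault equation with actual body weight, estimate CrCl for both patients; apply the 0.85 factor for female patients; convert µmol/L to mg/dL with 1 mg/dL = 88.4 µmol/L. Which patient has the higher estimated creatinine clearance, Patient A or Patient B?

Patient A: CrCl = (140 − 22) × 50 / (72 × 2.8) × 0.85 = 5900.0 / 201.60 × 0.85 ≈ 24.9 mL/min
Patient B: SCr = 291 / 88.4 = 3.292 mg/dL
Patient B: CrCl = (140 − 26) × 93 / (72 × 3.292) × 0.85 = 10602.0 / 237.02 × 0.85 ≈ 38.0 mL/min
24.9 vs 38.0 mL/min → Patient B is higher.

Patient B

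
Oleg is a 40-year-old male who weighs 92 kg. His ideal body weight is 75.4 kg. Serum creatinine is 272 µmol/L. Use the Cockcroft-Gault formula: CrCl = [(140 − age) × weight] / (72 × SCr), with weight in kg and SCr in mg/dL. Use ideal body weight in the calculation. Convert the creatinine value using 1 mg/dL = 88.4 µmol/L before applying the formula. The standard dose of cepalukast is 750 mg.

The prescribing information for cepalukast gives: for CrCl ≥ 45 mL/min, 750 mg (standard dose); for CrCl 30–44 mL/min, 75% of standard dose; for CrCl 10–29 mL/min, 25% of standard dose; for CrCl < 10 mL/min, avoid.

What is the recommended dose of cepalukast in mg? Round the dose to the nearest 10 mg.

SCr = 272 / 88.4 = 3.077 mg/dL
CrCl = (140 − 40) × 75.4 / (72 × 3.077) = 7540.0 / 221.54 ≈ 34.0 mL/min
CrCl ≈ 34 mL/min → bracket 30–44 mL/min.
75% of 750 mg = 562.5 mg → 560 mg

560 mg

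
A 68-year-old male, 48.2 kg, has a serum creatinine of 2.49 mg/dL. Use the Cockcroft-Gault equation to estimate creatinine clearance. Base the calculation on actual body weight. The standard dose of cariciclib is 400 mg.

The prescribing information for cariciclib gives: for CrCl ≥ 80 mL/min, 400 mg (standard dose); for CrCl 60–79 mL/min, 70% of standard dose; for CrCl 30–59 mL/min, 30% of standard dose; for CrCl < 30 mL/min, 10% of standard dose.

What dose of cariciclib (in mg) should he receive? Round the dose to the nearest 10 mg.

40 mg

CrCl = (140 − 68) × 48.2 / (72 × 2.49) = 3470.4 / 179.28 ≈ 19.4 mL/min
CrCl ≈ 19 mL/min → bracket < 30 mL/min.
10% of 400 mg = 40 mg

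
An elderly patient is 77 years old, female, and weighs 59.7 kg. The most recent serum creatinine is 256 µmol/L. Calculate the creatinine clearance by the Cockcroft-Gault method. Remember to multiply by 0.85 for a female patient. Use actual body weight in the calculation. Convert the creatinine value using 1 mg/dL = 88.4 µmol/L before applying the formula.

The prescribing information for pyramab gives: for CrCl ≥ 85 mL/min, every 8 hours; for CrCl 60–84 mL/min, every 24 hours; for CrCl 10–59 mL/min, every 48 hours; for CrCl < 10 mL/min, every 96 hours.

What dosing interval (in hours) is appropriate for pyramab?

SCr = 256 / 88.4 = 2.896 mg/dL
CrCl = (140 − 77) × 59.7 / (72 × 2.896) × 0.85 = 3761.1 / 208.51 × 0.85 ≈ 15.3 mL/min
CrCl ≈ 15 mL/min → bracket 10–59 mL/min → every 48 hours.

every 48 hours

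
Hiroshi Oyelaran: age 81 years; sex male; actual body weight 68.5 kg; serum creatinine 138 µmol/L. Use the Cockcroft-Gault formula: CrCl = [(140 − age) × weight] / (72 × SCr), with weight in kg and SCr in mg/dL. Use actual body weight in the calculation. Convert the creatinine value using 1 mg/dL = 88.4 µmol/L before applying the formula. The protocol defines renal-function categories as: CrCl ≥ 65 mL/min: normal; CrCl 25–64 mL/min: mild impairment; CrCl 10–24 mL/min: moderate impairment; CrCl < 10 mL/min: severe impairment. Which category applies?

SCr = 138 / 88.4 = 1.561 mg/dL
CrCl = (140 − 81) × 68.5 / (72 × 1.561) = 4041.5 / 112.39 ≈ 36.0 mL/min
36 mL/min falls in the 'mild impairment' range.

mild impairment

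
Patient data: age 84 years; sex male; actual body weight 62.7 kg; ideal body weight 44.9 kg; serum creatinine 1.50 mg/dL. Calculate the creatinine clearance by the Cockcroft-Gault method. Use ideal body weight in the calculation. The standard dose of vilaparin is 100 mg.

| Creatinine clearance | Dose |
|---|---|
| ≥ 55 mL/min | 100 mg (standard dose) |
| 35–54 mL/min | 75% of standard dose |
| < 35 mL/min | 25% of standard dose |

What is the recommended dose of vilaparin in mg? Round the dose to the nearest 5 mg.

CrCl = (140 − 84) × 44.9 / (72 × 1.5) = 2514.4 / 108.00 ≈ 23.3 mL/min
CrCl ≈ 23 mL/min → bracket < 35 mL/min.
25% of 100 mg = 25 mg

25 mg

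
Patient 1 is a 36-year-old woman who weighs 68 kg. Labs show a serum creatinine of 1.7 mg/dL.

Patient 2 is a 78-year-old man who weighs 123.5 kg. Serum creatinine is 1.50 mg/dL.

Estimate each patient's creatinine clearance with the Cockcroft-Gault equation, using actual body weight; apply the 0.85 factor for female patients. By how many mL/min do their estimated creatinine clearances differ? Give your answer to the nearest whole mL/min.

Patient 1: CrCl = (140 − 36) × 68 / (72 × 1.7) × 0.85 = 7072.0 / 122.40 × 0.85 ≈ 49.1 mL/min
Patient 2: CrCl = (140 − 78) × 123.5 / (72 × 1.5) = 7657.0 / 108.00 ≈ 70.9 mL/min
|49.1 − 70.9| = 21.8 mL/min

22 mL/min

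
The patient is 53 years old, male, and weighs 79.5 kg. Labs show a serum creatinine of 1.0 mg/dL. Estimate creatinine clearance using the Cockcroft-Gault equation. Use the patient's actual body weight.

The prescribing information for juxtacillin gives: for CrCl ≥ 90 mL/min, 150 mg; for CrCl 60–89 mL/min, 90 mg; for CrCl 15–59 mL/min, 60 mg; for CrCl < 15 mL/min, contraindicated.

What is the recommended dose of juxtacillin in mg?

CrCl = (140 − 53) × 79.5 / (72 × 1) = 6916.5 / 72.00 ≈ 96.1 mL/min
CrCl ≈ 96 mL/min → bracket ≥ 90 mL/min.
Dose for this bracket: 150 mg.

150 mg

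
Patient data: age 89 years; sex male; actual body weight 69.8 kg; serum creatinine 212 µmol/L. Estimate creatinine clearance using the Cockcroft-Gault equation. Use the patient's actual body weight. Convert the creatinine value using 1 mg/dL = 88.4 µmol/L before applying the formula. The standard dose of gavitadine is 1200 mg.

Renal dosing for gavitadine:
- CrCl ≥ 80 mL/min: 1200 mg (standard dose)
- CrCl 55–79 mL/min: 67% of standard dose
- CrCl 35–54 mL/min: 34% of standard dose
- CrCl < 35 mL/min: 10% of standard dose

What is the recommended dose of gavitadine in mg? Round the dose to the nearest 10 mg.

SCr = 212 / 88.4 = 2.398 mg/dL
CrCl = (140 − 89) × 69.8 / (72 × 2.398) = 3559.8 / 172.66 ≈ 20.6 mL/min
CrCl ≈ 21 mL/min → bracket < 35 mL/min.
10% of 1200 mg = 120 mg

120 mg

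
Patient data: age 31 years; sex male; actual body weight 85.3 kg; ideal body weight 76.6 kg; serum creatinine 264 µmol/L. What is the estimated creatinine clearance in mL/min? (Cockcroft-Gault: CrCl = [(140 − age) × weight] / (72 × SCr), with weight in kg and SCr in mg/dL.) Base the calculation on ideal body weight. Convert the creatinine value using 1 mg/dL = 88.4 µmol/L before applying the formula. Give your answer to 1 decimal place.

38.8 mL/min

SCr = 264 / 88.4 = 2.986 mg/dL
CrCl = (140 − 31) × 76.6 / (72 × 2.986) = 8349.4 / 214.99 ≈ 38.8 mL/min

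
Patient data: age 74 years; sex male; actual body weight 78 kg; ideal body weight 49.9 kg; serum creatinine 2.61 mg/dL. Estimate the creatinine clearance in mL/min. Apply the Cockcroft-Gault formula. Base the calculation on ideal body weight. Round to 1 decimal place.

CrCl = (140 − 74) × 49.9 / (72 × 2.61) = 3293.4 / 187.92 ≈ 17.5 mL/min

17.5 mL/min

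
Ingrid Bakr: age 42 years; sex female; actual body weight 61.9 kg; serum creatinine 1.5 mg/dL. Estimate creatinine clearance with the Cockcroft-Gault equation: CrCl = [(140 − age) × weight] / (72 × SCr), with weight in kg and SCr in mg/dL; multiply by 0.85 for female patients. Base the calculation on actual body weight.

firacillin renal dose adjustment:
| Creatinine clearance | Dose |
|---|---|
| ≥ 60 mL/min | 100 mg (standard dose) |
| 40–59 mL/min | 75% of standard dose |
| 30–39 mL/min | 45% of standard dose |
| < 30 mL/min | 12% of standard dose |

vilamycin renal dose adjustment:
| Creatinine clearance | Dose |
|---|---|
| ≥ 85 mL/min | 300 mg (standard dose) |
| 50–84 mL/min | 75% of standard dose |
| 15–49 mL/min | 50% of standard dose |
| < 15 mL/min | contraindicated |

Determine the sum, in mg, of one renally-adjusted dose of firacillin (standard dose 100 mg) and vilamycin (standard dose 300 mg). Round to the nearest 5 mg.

CrCl = (140 − 42) × 61.9 / (72 × 1.5) × 0.85 = 6066.2 / 108.00 × 0.85 ≈ 47.7 mL/min
CrCl ≈ 48 mL/min.
firacillin: 40–59 mL/min → 75% of 100 mg = 75 mg.
vilamycin: 15–49 mL/min → 50% of 300 mg = 150 mg.
Total = 75 + 150 = 225 mg.

225 mg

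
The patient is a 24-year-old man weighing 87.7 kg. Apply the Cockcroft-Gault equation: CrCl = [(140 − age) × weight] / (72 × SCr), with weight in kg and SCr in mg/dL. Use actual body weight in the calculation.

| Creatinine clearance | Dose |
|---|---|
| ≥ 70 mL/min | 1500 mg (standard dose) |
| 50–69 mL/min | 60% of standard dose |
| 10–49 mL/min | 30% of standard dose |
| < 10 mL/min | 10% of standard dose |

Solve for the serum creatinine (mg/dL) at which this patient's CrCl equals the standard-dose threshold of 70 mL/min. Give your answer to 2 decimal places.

2.02 mg/dL

Standard dose requires CrCl ≥ 70 mL/min.
Set (140 − 24) × 87.7 / (72 × SCr) = 70
SCr = (140 − 24) × 87.7 / (72 × 70) = 2.018 mg/dL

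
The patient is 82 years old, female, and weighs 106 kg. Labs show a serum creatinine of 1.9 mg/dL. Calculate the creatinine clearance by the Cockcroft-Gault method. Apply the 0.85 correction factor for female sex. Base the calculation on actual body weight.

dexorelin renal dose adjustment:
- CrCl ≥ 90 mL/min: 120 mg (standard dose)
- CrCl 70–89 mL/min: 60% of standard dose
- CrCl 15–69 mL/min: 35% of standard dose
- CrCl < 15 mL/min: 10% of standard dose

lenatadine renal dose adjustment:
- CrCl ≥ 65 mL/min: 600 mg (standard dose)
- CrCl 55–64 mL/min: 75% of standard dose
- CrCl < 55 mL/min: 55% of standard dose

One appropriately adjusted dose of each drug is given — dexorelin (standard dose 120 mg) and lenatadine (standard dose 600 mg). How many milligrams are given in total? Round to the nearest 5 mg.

370 mg

CrCl = (140 − 82) × 106 / (72 × 1.9) × 0.85 = 6148.0 / 136.80 × 0.85 ≈ 38.2 mL/min
CrCl ≈ 38 mL/min.
dexorelin: 15–69 mL/min → 35% of 120 mg = 42 mg.
lenatadine: < 55 mL/min → 55% of 600 mg = 330 mg.
Total = 42 + 330 = 372 mg.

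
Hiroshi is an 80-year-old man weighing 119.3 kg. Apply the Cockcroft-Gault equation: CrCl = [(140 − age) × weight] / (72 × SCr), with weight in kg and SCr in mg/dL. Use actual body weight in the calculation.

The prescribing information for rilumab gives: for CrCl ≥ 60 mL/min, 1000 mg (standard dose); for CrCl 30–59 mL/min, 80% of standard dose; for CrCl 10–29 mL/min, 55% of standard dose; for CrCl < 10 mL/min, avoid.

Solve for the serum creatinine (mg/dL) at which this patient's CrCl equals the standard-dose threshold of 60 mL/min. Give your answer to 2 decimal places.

1.66 mg/dL

Standard dose requires CrCl ≥ 60 mL/min.
Set (140 − 80) × 119.3 / (72 × SCr) = 60
SCr = (140 − 80) × 119.3 / (72 × 60) = 1.657 mg/dL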